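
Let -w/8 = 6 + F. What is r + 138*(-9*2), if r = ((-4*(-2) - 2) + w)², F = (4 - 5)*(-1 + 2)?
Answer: -1328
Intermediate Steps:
F = -1 (F = -1*1 = -1)
w = -40 (w = -8*(6 - 1) = -8*5 = -40)
r = 1156 (r = ((-4*(-2) - 2) - 40)² = ((8 - 2) - 40)² = (6 - 40)² = (-34)² = 1156)
r + 138*(-9*2) = 1156 + 138*(-9*2) = 1156 + 138*(-18) = 1156 - 2484 = -1328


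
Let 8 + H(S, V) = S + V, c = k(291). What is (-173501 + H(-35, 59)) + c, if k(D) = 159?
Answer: -173326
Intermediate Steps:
c = 159
H(S, V) = -8 + S + V (H(S, V) = -8 + (S + V) = -8 + S + V)
(-173501 + H(-35, 59)) + c = (-173501 + (-8 - 35 + 59)) + 159 = (-173501 + 16) + 159 = -173485 + 159 = -173326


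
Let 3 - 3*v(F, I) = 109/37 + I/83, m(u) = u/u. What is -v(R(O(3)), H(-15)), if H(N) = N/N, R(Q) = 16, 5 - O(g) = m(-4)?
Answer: -43/3071 ≈ -0.014002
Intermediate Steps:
m(u) = 1
O(g) = 4 (O(g) = 5 - 1*1 = 5 - 1 = 4)
H(N) = 1
v(F, I) = 2/111 - I/249 (v(F, I) = 1 - (109/37 + I/83)/3 = 1 + (-109/111 - I/249) = 2/111 - I/249)
-v(R(O(3)), H(-15)) = -(2/111 - 1/249*1) = -(2/111 - 1/249) = -1*43/3071 = -43/3071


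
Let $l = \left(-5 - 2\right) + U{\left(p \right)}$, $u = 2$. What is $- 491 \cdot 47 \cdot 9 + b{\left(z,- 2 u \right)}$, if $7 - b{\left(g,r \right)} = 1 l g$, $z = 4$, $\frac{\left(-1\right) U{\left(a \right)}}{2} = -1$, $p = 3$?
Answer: $-207666$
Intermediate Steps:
$U{\left(a \right)} = 2$ ($U{\left(a \right)} = \left(-2\right) \left(-1\right) = 2$)
$l = -5$ ($l = \left(-5 - 2\right) + 2 = -7 + 2 = -5$)
$b{\left(g,r \right)} = 7 + 5 g$ ($b{\left(g,r \right)} = 7 - 1 \left(-5\right) g = 7 - - 5 g = 7 + 5 g$)
$- 491 \cdot 47 \cdot 9 + b{\left(z,- 2 u \right)} = - 491 \cdot 47 \cdot 9 + \left(7 + 5 \cdot 4\right) = \left(-491\right) 423 + \left(7 + 20\right) = -207693 + 27 = -207666$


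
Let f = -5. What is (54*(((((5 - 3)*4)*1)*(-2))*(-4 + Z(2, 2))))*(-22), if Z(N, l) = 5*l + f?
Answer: 19008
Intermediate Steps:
Z(N, l) = -5 + 5*l (Z(N, l) = 5*l - 5 = -5 + 5*l)
(54*(((((5 - 3)*4)*1)*(-2))*(-4 + Z(2, 2))))*(-22) = (54*(((((5 - 3)*4)*1)*(-2))*(-4 + (-5 + 5*2))))*(-22) = (54*((((2*4)*1)*(-2))*(-4 + (-5 + 10))))*(-22) = (54*(((8*1)*(-2))*(-4 + 5)))*(-22) = (54*((8*(-2))*1))*(-22) = (54*(-16*1))*(-22) = (54*(-16))*(-22) = -864*(-22) = 19008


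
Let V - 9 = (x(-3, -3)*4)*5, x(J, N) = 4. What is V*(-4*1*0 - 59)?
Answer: -5251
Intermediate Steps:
V = 89 (V = 9 + (4*4)*5 = 9 + 16*5 = 9 + 80 = 89)
V*(-4*1*0 - 59) = 89*(-4*1*0 - 59) = 89*(-4*0 - 59) = 89*(0 - 59) = 89*(-59) = -5251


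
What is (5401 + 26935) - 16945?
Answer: 15391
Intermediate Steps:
(5401 + 26935) - 16945 = 32336 - 16945 = 15391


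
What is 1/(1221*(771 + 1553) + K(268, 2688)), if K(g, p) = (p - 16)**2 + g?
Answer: 1/9977456 ≈ 1.0023e-7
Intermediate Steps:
K(g, p) = g + (-16 + p)**2 (K(g, p) = (-16 + p)**2 + g = g + (-16 + p)**2)
1/(1221*(771 + 1553) + K(268, 2688)) = 1/(1221*(771 + 1553) + (268 + (-16 + 2688)**2)) = 1/(1221*2324 + (268 + 2672**2)) = 1/(2837604 + (268 + 7139584)) = 1/(2837604 + 7139852) = 1/9977456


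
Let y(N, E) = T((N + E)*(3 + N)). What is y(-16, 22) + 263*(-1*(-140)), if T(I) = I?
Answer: 36742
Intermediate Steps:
y(N, E) = (3 + N)*(E + N) (y(N, E) = (N + E)*(3 + N) = (E + N)*(3 + N) = (3 + N)*(E + N))
y(-16, 22) + 263*(-1*(-140)) = ((-16)² + 3*22 + 3*(-16) + 22*(-16)) + 263*(-1*(-140)) = (256 + 66 - 48 - 352) + 263*140 = -78 + 36820 = 36742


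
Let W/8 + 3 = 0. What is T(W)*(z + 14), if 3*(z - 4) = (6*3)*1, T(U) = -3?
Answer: -72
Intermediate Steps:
W = -24 (W = -24 + 8*0 = -24 + 0 = -24)
z = 10 (z = 4 + ((6*3)*1)/3 = 4 + (18*1)/3 = 4 + (1/3)*18 = 4 + 6 = 10)
T(W)*(z + 14) = -3*(10 + 14) = -3*24 = -72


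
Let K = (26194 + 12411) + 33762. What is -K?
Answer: -72367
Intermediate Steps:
K = 72367 (K = 38605 + 33762 = 72367)
-K = -1*72367 = -72367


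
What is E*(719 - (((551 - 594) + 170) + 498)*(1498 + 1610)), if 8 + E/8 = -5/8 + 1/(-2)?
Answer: 141750013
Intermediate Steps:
E = -73 (E = -64 + 8*(-5/8 + 1/(-2)) = -64 + 8*(-5*1/8 + 1*(-1/2)) = -64 + 8*(-5/8 - 1/2) = -64 + 8*(-9/8) = -64 - 9 = -73)
E*(719 - (((551 - 594) + 170) + 498)*(1498 + 1610)) = -73*(719 - (((551 - 594) + 170) + 498)*(1498 + 1610)) = -73*(719 - ((-43 + 170) + 498)*3108) = -73*(719 - (127 + 498)*3108) = -73*(719 - 625*3108) = -73*(719 - 1*1942500) = -73*(719 - 1942500) = -73*(-1941781) = 141750013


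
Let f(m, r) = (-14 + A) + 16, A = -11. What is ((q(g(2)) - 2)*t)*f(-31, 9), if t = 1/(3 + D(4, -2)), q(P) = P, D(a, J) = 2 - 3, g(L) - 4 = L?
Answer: -18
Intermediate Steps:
g(L) = 4 + L
D(a, J) = -1
t = ½ (t = 1/(3 - 1) = 1/2 = ½ ≈ 0.50000)
f(m, r) = -9 (f(m, r) = (-14 - 11) + 16 = -25 + 16 = -9)
((q(g(2)) - 2)*t)*f(-31, 9) = (((4 + 2) - 2)*(½))*(-9) = ((6 - 2)*(½))*(-9) = (4*(½))*(-9) = 2*(-9) = -18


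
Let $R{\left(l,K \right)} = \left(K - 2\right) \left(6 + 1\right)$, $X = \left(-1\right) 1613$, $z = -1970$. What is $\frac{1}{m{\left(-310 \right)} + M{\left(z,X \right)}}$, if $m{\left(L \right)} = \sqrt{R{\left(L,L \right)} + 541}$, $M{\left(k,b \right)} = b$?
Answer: $- \frac{1613}{2603412} - \frac{i \sqrt{1643}}{2603412} \approx -0.00061957 - 1.557 \cdot 10^{-5} i$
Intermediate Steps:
$X = -1613$
$R{\left(l,K \right)} = -14 + 7 K$ ($R{\left(l,K \right)} = \left(-2 + K\right) 7 = -14 + 7 K$)
$m{\left(L \right)} = \sqrt{527 + 7 L}$ ($m{\left(L \right)} = \sqrt{\left(-14 + 7 L\right) + 541} = \sqrt{527 + 7 L}$)
$\frac{1}{m{\left(-310 \right)} + M{\left(z,X \right)}} = \frac{1}{\sqrt{527 + 7 \left(-310\right)} - 1613} = \frac{1}{\sqrt{527 - 2170} - 1613} = \frac{1}{\sqrt{-1643} - 1613} = \frac{1}{i \sqrt{1643} - 1613} = \frac{1}{-1613 + i \sqrt{1643}}$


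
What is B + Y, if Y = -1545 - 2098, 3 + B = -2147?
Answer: -5793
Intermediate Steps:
B = -2150 (B = -3 - 2147 = -2150)
Y = -3643
B + Y = -2150 - 3643 = -5793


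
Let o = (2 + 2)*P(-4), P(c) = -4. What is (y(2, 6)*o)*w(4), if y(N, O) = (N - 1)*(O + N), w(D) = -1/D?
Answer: 32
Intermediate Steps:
o = -16 (o = (2 + 2)*(-4) = 4*(-4) = -16)
y(N, O) = (-1 + N)*(N + O)
(y(2, 6)*o)*w(4) = ((2² - 1*2 - 1*6 + 2*6)*(-16))*(-1/4) = ((4 - 2 - 6 + 12)*(-16))*(-1*¼) = (8*(-16))*(-¼) = -128*(-¼) = 32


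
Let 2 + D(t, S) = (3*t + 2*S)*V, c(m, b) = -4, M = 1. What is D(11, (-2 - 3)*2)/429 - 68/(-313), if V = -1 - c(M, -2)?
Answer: 40753/134277 ≈ 0.30350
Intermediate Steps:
V = 3 (V = -1 - 1*(-4) = -1 + 4 = 3)
D(t, S) = -2 + 6*S + 9*t (D(t, S) = -2 + (3*t + 2*S)*3 = -2 + (2*S + 3*t)*3 = -2 + (6*S + 9*t) = -2 + 6*S + 9*t)
D(11, (-2 - 3)*2)/429 - 68/(-313) = (-2 + 6*((-2 - 3)*2) + 9*11)/429 - 68/(-313) = (-2 + 6*(-5*2) + 99)*(1/429) - 68*(-1/313) = (-2 + 6*(-10) + 99)*(1/429) + 68/313 = (-2 - 60 + 99)*(1/429) + 68/313 = 37*(1/429) + 68/313 = 37/429 + 68/313 = 40753/134277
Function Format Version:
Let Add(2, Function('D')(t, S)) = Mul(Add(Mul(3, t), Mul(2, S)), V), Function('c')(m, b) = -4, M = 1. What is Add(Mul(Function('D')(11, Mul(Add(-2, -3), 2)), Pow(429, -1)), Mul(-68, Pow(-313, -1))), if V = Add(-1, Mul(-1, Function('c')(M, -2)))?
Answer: Rational(40753, 134277) ≈ 0.30350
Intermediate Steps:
V = 3 (V = Add(-1, Mul(-1, -4)) = Add(-1, 4) = 3)
Function('D')(t, S) = Add(-2, Mul(6, S), Mul(9, t)) (Function('D')(t, S) = Add(-2, Mul(Add(Mul(3, t), Mul(2, S)), 3)) = Add(-2, Mul(Add(Mul(2, S), Mul(3, t)), 3)) = Add(-2, Add(Mul(6, S), Mul(9, t))) = Add(-2, Mul(6, S), Mul(9, t)))
Add(Mul(Function('D')(11, Mul(Add(-2, -3), 2)), Pow(429, -1)), Mul(-68, Pow(-313, -1))) = Add(Mul(Add(-2, Mul(6, Mul(Add(-2, -3), 2)), Mul(9, 11)), Pow(429, -1)), Mul(-68, Pow(-313, -1))) = Add(Mul(Add(-2, Mul(6, Mul(-5, 2)), 99), Rational(1, 429)), Mul(-68, Rational(-1, 313))) = Add(Mul(Add(-2, Mul(6, -10), 99), Rational(1, 429)), Rational(68, 313)) = Add(Mul(Add(-2, -60, 99), Rational(1, 429)), Rational(68, 313)) = Add(Mul(37, Rational(1, 429)), Rational(68, 313)) = Add(Rational(37, 429), Rational(68, 313)) = Rational(40753, 134277)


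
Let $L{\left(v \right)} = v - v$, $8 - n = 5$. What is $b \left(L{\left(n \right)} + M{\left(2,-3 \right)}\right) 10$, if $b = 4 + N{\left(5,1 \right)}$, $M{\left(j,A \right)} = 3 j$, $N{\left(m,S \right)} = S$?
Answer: $300$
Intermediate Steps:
$n = 3$ ($n = 8 - 5 = 3$)
$L{\left(v \right)} = 0$
$b = 5$ ($b = 4 + 1 = 5$)
$b \left(L{\left(n \right)} + M{\left(2,-3 \right)}\right) 10 = 5 \left(0 + 3 \cdot 2\right) 10 = 5 \left(0 + 6\right) 10 = 5 \cdot 6 \cdot 10 = 30 \cdot 10 = 300$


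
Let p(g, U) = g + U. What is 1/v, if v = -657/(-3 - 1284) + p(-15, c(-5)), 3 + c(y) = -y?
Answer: -143/1786 ≈ -0.080067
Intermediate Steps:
c(y) = -3 - y
p(g, U) = U + g
v = -1786/143 (v = -657/(-3 - 1284) + ((-3 - 1*(-5)) - 15) = -657/(-1287) + ((-3 + 5) - 15) = -1/1287*(-657) + (2 - 15) = 73/143 - 13 = -1786/143 ≈ -12.490)
1/v = 1/(-1786/143) = -143/1786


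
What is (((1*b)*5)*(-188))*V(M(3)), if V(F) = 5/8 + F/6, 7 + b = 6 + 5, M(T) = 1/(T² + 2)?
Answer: -79430/33 ≈ -2407.0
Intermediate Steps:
M(T) = 1/(2 + T²)
b = 4 (b = -7 + (6 + 5) = -7 + 11 = 4)
V(F) = 5/8 + F/6 (V(F) = 5*(⅛) + F*(⅙) = 5/8 + F/6)
(((1*b)*5)*(-188))*V(M(3)) = (((1*4)*5)*(-188))*(5/8 + 1/(6*(2 + 3²))) = ((4*5)*(-188))*(5/8 + 1/(6*(2 + 9))) = (20*(-188))*(5/8 + (⅙)/11) = -3760*(5/8 + (⅙)*(1/11)) = -3760*(5/8 + 1/66) = -3760*169/264 = -79430/33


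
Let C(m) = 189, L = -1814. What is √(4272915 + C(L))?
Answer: 4*√267069 ≈ 2067.1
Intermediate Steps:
√(4272915 + C(L)) = √(4272915 + 189) = √4273104 = 4*√267069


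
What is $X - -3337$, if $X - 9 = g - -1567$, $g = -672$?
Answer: $4241$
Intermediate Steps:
$X = 904$ ($X = 9 - -895 = 9 + \left(-672 + 1567\right) = 9 + 895 = 904$)
$X - -3337 = 904 - -3337 = 904 + 3337 = 4241$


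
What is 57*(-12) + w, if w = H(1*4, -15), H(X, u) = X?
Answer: -680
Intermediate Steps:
w = 4 (w = 1*4 = 4)
57*(-12) + w = 57*(-12) + 4 = -684 + 4 = -680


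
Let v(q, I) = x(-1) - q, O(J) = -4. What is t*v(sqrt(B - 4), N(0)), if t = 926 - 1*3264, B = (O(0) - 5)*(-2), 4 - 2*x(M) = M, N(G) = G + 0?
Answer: -5845 + 2338*sqrt(14) ≈ 2903.0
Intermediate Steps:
N(G) = G
x(M) = 2 - M/2
B = 18 (B = (-4 - 5)*(-2) = -9*(-2) = 18)
t = -2338 (t = 926 - 3264 = -2338)
v(q, I) = 5/2 - q (v(q, I) = (2 - 1/2*(-1)) - q = (2 + 1/2) - q = 5/2 - q)
t*v(sqrt(B - 4), N(0)) = -2338*(5/2 - sqrt(18 - 4)) = -2338*(5/2 - sqrt(14)) = -5845 + 2338*sqrt(14)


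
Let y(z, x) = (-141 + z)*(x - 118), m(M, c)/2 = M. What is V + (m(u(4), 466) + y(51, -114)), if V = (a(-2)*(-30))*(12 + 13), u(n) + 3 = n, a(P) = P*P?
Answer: 17882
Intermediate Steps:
a(P) = P²
u(n) = -3 + n
m(M, c) = 2*M
y(z, x) = (-141 + z)*(-118 + x)
V = -3000 (V = ((-2)²*(-30))*(12 + 13) = (4*(-30))*25 = -120*25 = -3000)
V + (m(u(4), 466) + y(51, -114)) = -3000 + (2*(-3 + 4) + (16638 - 141*(-114) - 118*51 - 114*51)) = -3000 + (2*1 + (16638 + 16074 - 6018 - 5814)) = -3000 + (2 + 20880) = -3000 + 20882 = 17882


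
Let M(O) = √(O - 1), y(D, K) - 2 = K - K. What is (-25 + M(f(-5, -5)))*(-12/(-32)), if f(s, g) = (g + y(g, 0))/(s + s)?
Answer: -75/8 + 3*I*√70/80 ≈ -9.375 + 0.31375*I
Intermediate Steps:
y(D, K) = 2 (y(D, K) = 2 + (K - K) = 2 + 0 = 2)
f(s, g) = (2 + g)/(2*s) (f(s, g) = (g + 2)/(s + s) = (2 + g)/((2*s)) = (2 + g)*(1/(2*s)) = (2 + g)/(2*s))
M(O) = √(-1 + O)
(-25 + M(f(-5, -5)))*(-12/(-32)) = (-25 + √(-1 + (½)*(2 - 5)/(-5)))*(-12/(-32)) = (-25 + √(-1 + (½)*(-⅕)*(-3)))*(-12*(-1/32)) = (-25 + √(-1 + 3/10))*(3/8) = (-25 + √(-7/10))*(3/8) = (-25 + I*√70/10)*(3/8) = -75/8 + 3*I*√70/80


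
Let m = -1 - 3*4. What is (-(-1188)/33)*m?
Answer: -468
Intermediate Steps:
m = -13 (m = -1 - 12 = -13)
(-(-1188)/33)*m = -(-1188)/33*(-13) = -33*(-12/11)*(-13) = 36*(-13) = -468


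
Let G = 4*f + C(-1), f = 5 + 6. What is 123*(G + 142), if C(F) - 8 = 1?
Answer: 23985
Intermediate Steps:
C(F) = 9 (C(F) = 8 + 1 = 9)
f = 11
G = 53 (G = 4*11 + 9 = 44 + 9 = 53)
123*(G + 142) = 123*(53 + 142) = 123*195 = 23985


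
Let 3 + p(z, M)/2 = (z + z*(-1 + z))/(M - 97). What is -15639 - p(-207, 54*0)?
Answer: -1430703/97 ≈ -14750.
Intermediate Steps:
p(z, M) = -6 + 2*(z + z*(-1 + z))/(-97 + M) (p(z, M) = -6 + 2*((z + z*(-1 + z))/(M - 97)) = -6 + 2*((z + z*(-1 + z))/(-97 + M)) = -6 + 2*(z + z*(-1 + z))/(-97 + M))
-15639 - p(-207, 54*0) = -15639 - 2*(291 + (-207)² - 162*0)/(-97 + 54*0) = -15639 - 2*(291 + 42849 - 3*0)/(-97 + 0) = -15639 - 2*(291 + 42849 + 0)/(-97) = -15639 - 2*(-1)*43140/97 = -15639 - 1*(-86280/97) = -15639 + 86280/97 = -1430703/97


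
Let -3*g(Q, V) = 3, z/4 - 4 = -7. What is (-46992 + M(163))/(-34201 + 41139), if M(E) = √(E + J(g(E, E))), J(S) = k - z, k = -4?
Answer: -23496/3469 + 3*√19/6938 ≈ -6.7712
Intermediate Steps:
z = -12 (z = 16 + 4*(-7) = 16 - 28 = -12)
g(Q, V) = -1 (g(Q, V) = -⅓*3 = -1)
J(S) = 8 (J(S) = -4 - 1*(-12) = -4 + 12 = 8)
M(E) = √(8 + E) (M(E) = √(E + 8) = √(8 + E))
(-46992 + M(163))/(-34201 + 41139) = (-46992 + √(8 + 163))/(-34201 + 41139) = (-46992 + √171)/6938 = (-46992 + 3*√19)*(1/6938) = -23496/3469 + 3*√19/6938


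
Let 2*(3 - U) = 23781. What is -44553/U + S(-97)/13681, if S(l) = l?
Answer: 405584337/108421925 ≈ 3.7408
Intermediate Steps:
U = -23775/2 (U = 3 - 1/2*23781 = 3 - 23781/2 = -23775/2 ≈ -11888.)
-44553/U + S(-97)/13681 = -44553/(-23775/2) - 97/13681 = -44553*(-2/23775) - 97*1/13681 = 29702/7925 - 97/13681 = 405584337/108421925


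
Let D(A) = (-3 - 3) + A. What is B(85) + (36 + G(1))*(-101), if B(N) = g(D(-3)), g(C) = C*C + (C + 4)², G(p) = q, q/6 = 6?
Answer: -7166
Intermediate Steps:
D(A) = -6 + A
q = 36 (q = 6*6 = 36)
G(p) = 36
g(C) = C² + (4 + C)²
B(N) = 106 (B(N) = (-6 - 3)² + (4 + (-6 - 3))² = (-9)² + (4 - 9)² = 81 + (-5)² = 81 + 25 = 106)
B(85) + (36 + G(1))*(-101) = 106 + (36 + 36)*(-101) = 106 + 72*(-101) = 106 - 7272 = -7166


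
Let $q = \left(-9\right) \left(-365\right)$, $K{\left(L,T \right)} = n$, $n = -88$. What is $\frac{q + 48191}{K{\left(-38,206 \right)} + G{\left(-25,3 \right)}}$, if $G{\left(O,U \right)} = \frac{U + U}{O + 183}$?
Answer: $- \frac{4066604}{6949} \approx -585.21$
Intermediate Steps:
$K{\left(L,T \right)} = -88$
$G{\left(O,U \right)} = \frac{2 U}{183 + O}$
$q = 3285$
$\frac{q + 48191}{K{\left(-38,206 \right)} + G{\left(-25,3 \right)}} = \frac{3285 + 48191}{-88 + 2 \cdot 3 \frac{1}{183 - 25}} = \frac{51476}{-88 + 2 \cdot 3 \cdot \frac{1}{158}} = \frac{51476}{-88 + \frac{3}{79}} = \frac{51476}{- \frac{6949}{79}} = 51476 \left(- \frac{79}{6949}\right) = - \frac{4066604}{6949}$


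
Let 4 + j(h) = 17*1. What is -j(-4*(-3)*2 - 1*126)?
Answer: -13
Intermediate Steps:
j(h) = 13 (j(h) = -4 + 17*1 = -4 + 17 = 13)
-j(-4*(-3)*2 - 1*126) = -1*13 = -13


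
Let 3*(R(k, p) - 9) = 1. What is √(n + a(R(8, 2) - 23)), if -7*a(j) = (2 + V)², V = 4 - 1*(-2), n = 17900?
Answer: 2*√219163/7 ≈ 133.76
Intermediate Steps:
R(k, p) = 28/3 (R(k, p) = 9 + (⅓)*1 = 9 + ⅓ = 28/3)
V = 6 (V = 4 + 2 = 6)
a(j) = -64/7 (a(j) = -(2 + 6)²/7 = -⅐*8² = -⅐*64 = -64/7)
√(n + a(R(8, 2) - 23)) = √(17900 - 64/7) = √(125236/7) = 2*√219163/7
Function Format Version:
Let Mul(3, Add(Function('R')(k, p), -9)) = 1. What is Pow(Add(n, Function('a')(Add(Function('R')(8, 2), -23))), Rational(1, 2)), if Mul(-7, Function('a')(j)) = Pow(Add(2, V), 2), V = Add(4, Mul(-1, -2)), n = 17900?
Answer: Mul(Rational(2, 7), Pow(219163, Rational(1, 2))) ≈ 133.76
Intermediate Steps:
Function('R')(k, p) = Rational(28, 3) (Function('R')(k, p) = Add(9, Mul(Rational(1, 3), 1)) = Add(9, Rational(1, 3)) = Rational(28, 3))
V = 6 (V = Add(4, 2) = 6)
Function('a')(j) = Rational(-64, 7) (Function('a')(j) = Mul(Rational(-1, 7), Pow(Add(2, 6), 2)) = Mul(Rational(-1, 7), Pow(8, 2)) = Mul(Rational(-1, 7), 64) = Rational(-64, 7))
Pow(Add(n, Function('a')(Add(Function('R')(8, 2), -23))), Rational(1, 2)) = Pow(Add(17900, Rational(-64, 7)), Rational(1, 2)) = Pow(Rational(125236, 7), Rational(1, 2)) = Mul(Rational(2, 7), Pow(219163, Rational(1, 2)))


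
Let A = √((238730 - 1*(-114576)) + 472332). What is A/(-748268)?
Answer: -√825638/748268 ≈ -0.0012143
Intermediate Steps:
A = √825638 (A = √((238730 + 114576) + 472332) = √(353306 + 472332) = √825638 ≈ 908.65)
A/(-748268) = √825638/(-748268) = √825638*(-1/748268) = -√825638/748268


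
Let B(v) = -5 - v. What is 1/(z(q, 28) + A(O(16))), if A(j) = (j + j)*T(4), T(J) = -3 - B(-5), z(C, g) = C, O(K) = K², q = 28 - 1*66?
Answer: -1/1574 ≈ -0.00063532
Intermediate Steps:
q = -38 (q = 28 - 66 = -38)
T(J) = -3 (T(J) = -3 - (-5 - 1*(-5)) = -3 - (-5 + 5) = -3 - 1*0 = -3 + 0 = -3)
A(j) = -6*j (A(j) = (j + j)*(-3) = (2*j)*(-3) = -6*j)
1/(z(q, 28) + A(O(16))) = 1/(-38 - 6*16²) = 1/(-38 - 6*256) = 1/(-38 - 1536) = 1/(-1574) = -1/1574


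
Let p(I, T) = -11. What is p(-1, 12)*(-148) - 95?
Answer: 1533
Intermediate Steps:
p(-1, 12)*(-148) - 95 = -11*(-148) - 95 = 1628 - 95 = 1533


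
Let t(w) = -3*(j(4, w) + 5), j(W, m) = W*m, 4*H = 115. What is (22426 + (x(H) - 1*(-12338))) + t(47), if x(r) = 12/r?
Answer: 3931323/115 ≈ 34185.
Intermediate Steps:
H = 115/4 (H = (¼)*115 = 115/4 ≈ 28.750)
t(w) = -15 - 12*w (t(w) = -3*(4*w + 5) = -3*(5 + 4*w) = -15 - 12*w)
(22426 + (x(H) - 1*(-12338))) + t(47) = (22426 + (12/(115/4) - 1*(-12338))) + (-15 - 12*47) = (22426 + (12*(4/115) + 12338)) + (-15 - 564) = (22426 + (48/115 + 12338)) - 579 = (22426 + 1418918/115) - 579 = 3997908/115 - 579 = 3931323/115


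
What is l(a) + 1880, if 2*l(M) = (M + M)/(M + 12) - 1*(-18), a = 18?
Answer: 9448/5 ≈ 1889.6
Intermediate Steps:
l(M) = 9 + M/(12 + M) (l(M) = ((M + M)/(M + 12) - 1*(-18))/2 = ((2*M)/(12 + M) + 18)/2 = (2*M/(12 + M) + 18)/2 = (18 + 2*M/(12 + M))/2 = 9 + M/(12 + M))
l(a) + 1880 = 2*(54 + 5*18)/(12 + 18) + 1880 = 2*(54 + 90)/30 + 1880 = 2*(1/30)*144 + 1880 = 48/5 + 1880 = 9448/5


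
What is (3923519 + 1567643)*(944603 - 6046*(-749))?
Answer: 30053442622234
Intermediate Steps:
(3923519 + 1567643)*(944603 - 6046*(-749)) = 5491162*(944603 + 4528454) = 5491162*5473057 = 30053442622234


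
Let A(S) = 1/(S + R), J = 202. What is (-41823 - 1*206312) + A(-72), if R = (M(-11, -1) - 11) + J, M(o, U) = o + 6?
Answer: -28287389/114 ≈ -2.4814e+5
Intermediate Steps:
M(o, U) = 6 + o
R = 186 (R = ((6 - 11) - 11) + 202 = (-5 - 11) + 202 = -16 + 202 = 186)
A(S) = 1/(186 + S) (A(S) = 1/(S + 186) = 1/(186 + S))
(-41823 - 1*206312) + A(-72) = (-41823 - 1*206312) + 1/(186 - 72) = (-41823 - 206312) + 1/114 = -248135 + 1/114 = -28287389/114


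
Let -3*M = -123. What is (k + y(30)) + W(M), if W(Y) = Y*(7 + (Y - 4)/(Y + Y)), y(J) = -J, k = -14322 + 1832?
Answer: -24429/2 ≈ -12215.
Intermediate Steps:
k = -12490
M = 41 (M = -1/3*(-123) = 41)
W(Y) = Y*(7 + (-4 + Y)/(2*Y)) (W(Y) = Y*(7 + (-4 + Y)/((2*Y))) = Y*(7 + (-4 + Y)*(1/(2*Y))) = Y*(7 + (-4 + Y)/(2*Y)))
(k + y(30)) + W(M) = (-12490 - 1*30) + (-2 + (15/2)*41) = (-12490 - 30) + (-2 + 615/2) = -12520 + 611/2 = -24429/2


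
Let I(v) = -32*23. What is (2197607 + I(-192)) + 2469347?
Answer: 4666218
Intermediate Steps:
I(v) = -736
(2197607 + I(-192)) + 2469347 = (2197607 - 736) + 2469347 = 2196871 + 2469347 = 4666218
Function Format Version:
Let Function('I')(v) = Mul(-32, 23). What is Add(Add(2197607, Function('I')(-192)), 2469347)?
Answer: 4666218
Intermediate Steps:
Function('I')(v) = -736
Add(Add(2197607, Function('I')(-192)), 2469347) = Add(Add(2197607, -736), 2469347) = Add(2196871, 2469347) = 4666218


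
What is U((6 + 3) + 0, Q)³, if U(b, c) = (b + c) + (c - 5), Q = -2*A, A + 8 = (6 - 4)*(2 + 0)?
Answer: 8000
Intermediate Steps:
A = -4 (A = -8 + (6 - 4)*(2 + 0) = -8 + 2*2 = -8 + 4 = -4)
Q = 8 (Q = -2*(-4) = 8)
U(b, c) = -5 + b + 2*c (U(b, c) = (b + c) + (-5 + c) = -5 + b + 2*c)
U((6 + 3) + 0, Q)³ = (-5 + ((6 + 3) + 0) + 2*8)³ = (-5 + (9 + 0) + 16)³ = (-5 + 9 + 16)³ = 20³ = 8000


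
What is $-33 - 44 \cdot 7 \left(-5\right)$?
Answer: $1507$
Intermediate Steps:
$-33 - 44 \cdot 7 \left(-5\right) = -33 - -1540 = -33 + 1540 = 1507$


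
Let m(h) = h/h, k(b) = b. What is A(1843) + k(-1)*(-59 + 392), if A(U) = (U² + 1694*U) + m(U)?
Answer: 6518359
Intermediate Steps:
m(h) = 1
A(U) = 1 + U² + 1694*U (A(U) = (U² + 1694*U) + 1 = 1 + U² + 1694*U)
A(1843) + k(-1)*(-59 + 392) = (1 + 1843² + 1694*1843) - (-59 + 392) = (1 + 3396649 + 3122042) - 1*333 = 6518692 - 333 = 6518359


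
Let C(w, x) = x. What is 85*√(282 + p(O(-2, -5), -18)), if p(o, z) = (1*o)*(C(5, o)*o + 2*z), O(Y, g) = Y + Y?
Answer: 85*√362 ≈ 1617.2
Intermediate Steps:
O(Y, g) = 2*Y
p(o, z) = o*(o² + 2*z) (p(o, z) = (1*o)*(o*o + 2*z) = o*(o² + 2*z))
85*√(282 + p(O(-2, -5), -18)) = 85*√(282 + (2*(-2))*((2*(-2))² + 2*(-18))) = 85*√(282 - 4*((-4)² - 36)) = 85*√(282 - 4*(16 - 36)) = 85*√(282 - 4*(-20)) = 85*√(282 + 80) = 85*√362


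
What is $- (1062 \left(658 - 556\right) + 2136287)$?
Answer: $-2244611$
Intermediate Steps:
$- (1062 \left(658 - 556\right) + 2136287) = - (1062 \cdot 102 + 2136287) = - (108324 + 2136287) = \left(-1\right) 2244611 = -2244611$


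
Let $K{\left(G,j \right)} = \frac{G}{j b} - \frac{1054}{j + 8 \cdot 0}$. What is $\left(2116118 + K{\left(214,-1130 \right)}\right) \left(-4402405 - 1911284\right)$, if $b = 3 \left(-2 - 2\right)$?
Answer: $- \frac{30194768257267173}{2260} \approx -1.3361 \cdot 10^{13}$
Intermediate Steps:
$b = -12$ ($b = 3 \left(-4\right) = -12$)
$K{\left(G,j \right)} = - \frac{1054}{j} - \frac{G}{12 j}$ ($K{\left(G,j \right)} = \frac{G}{j \left(-12\right)} - \frac{1054}{j + 8 \cdot 0} = \frac{G}{\left(-12\right) j} - \frac{1054}{j + 0} = G \left(- \frac{1}{12 j}\right) - \frac{1054}{j} = - \frac{G}{12 j} - \frac{1054}{j} = - \frac{1054}{j} - \frac{G}{12 j}$)
$\left(2116118 + K{\left(214,-1130 \right)}\right) \left(-4402405 - 1911284\right) = \left(2116118 + \frac{-12648 - 214}{12 \left(-1130\right)}\right) \left(-4402405 - 1911284\right) = \left(2116118 + \frac{1}{12} \left(- \frac{1}{1130}\right) \left(-12648 - 214\right)\right) \left(-6313689\right) = \left(2116118 + \frac{1}{12} \left(- \frac{1}{1130}\right) \left(-12862\right)\right) \left(-6313689\right) = \left(2116118 + \frac{6431}{6780}\right) \left(-6313689\right) = \frac{14347286471}{6780} \left(-6313689\right) = - \frac{30194768257267173}{2260}$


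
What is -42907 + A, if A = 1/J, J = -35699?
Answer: -1531736994/35699 ≈ -42907.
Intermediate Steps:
A = -1/35699 (A = 1/(-35699) = -1/35699 ≈ -2.8012e-5)
-42907 + A = -42907 - 1/35699 = -1531736994/35699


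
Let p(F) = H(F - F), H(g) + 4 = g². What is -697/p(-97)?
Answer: 697/4 ≈ 174.25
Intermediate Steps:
H(g) = -4 + g²
p(F) = -4 (p(F) = -4 + (F - F)² = -4 + 0² = -4 + 0 = -4)
-697/p(-97) = -697/(-4) = -697*(-¼) = 697/4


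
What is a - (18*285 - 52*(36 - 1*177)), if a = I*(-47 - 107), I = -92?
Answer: 1706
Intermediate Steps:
a = 14168 (a = -92*(-47 - 107) = -92*(-154) = 14168)
a - (18*285 - 52*(36 - 1*177)) = 14168 - (18*285 - 52*(36 - 1*177)) = 14168 - (5130 - 52*(36 - 177)) = 14168 - (5130 - 52*(-141)) = 14168 - (5130 + 7332) = 14168 - 1*12462 = 14168 - 12462 = 1706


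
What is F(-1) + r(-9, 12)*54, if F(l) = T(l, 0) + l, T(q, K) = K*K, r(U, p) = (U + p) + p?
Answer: 809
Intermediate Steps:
r(U, p) = U + 2*p
T(q, K) = K**2
F(l) = l (F(l) = 0**2 + l = 0 + l = l)
F(-1) + r(-9, 12)*54 = -1 + (-9 + 2*12)*54 = -1 + (-9 + 24)*54 = -1 + 15*54 = -1 + 810 = 809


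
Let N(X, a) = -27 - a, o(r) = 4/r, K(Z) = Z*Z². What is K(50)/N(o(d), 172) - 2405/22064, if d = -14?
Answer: -2758478595/4390736 ≈ -628.25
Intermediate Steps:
K(Z) = Z³
K(50)/N(o(d), 172) - 2405/22064 = 50³/(-27 - 1*172) - 2405/22064 = 125000/(-27 - 172) - 2405*1/22064 = 125000/(-199) - 2405/22064 = 125000*(-1/199) - 2405/22064 = -125000/199 - 2405/22064 = -2758478595/4390736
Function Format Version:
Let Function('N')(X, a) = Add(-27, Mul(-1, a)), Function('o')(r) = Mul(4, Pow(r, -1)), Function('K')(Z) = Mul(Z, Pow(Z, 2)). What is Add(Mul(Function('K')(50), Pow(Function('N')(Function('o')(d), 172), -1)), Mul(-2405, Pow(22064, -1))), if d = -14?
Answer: Rational(-2758478595, 4390736) ≈ -628.25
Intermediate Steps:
Function('K')(Z) = Pow(Z, 3)
Add(Mul(Function('K')(50), Pow(Function('N')(Function('o')(d), 172), -1)), Mul(-2405, Pow(22064, -1))) = Add(Mul(Pow(50, 3), Pow(Add(-27, Mul(-1, 172)), -1)), Mul(-2405, Pow(22064, -1))) = Add(Mul(125000, Pow(Add(-27, -172), -1)), Mul(-2405, Rational(1, 22064))) = Add(Mul(125000, Pow(-199, -1)), Rational(-2405, 22064)) = Add(Mul(125000, Rational(-1, 199)), Rational(-2405, 22064)) = Add(Rational(-125000, 199), Rational(-2405, 22064)) = Rational(-2758478595, 4390736)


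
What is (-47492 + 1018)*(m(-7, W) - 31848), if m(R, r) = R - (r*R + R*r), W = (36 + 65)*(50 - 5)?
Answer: -1476711350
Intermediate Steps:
W = 4545 (W = 101*45 = 4545)
m(R, r) = R - 2*R*r (m(R, r) = R - (R*r + R*r) = R - 2*R*r)
(-47492 + 1018)*(m(-7, W) - 31848) = (-47492 + 1018)*(-7*(1 - 2*4545) - 31848) = -46474*(-7*(1 - 9090) - 31848) = -46474*(-7*(-9089) - 31848) = -46474*(63623 - 31848) = -46474*31775 = -1476711350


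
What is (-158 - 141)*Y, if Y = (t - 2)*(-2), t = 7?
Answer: 2990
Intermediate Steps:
Y = -10 (Y = (7 - 2)*(-2) = 5*(-2) = -10)
(-158 - 141)*Y = (-158 - 141)*(-10) = -299*(-10) = 2990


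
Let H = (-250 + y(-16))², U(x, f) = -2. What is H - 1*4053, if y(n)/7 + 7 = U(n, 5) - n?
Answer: 36348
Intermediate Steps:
y(n) = -63 - 7*n (y(n) = -49 + 7*(-2 - n) = -49 + (-14 - 7*n) = -63 - 7*n)
H = 40401 (H = (-250 + (-63 - 7*(-16)))² = (-250 + (-63 + 112))² = (-250 + 49)² = (-201)² = 40401)
H - 1*4053 = 40401 - 1*4053 = 40401 - 4053 = 36348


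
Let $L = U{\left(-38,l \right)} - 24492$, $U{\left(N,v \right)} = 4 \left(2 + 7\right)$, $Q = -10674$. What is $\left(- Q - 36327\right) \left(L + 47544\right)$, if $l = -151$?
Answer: $-592276464$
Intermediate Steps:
$U{\left(N,v \right)} = 36$ ($U{\left(N,v \right)} = 4 \cdot 9 = 36$)
$L = -24456$ ($L = 36 - 24492 = -24456$)
$\left(- Q - 36327\right) \left(L + 47544\right) = \left(\left(-1\right) \left(-10674\right) - 36327\right) \left(-24456 + 47544\right) = \left(10674 - 36327\right) 23088 = \left(-25653\right) 23088 = -592276464$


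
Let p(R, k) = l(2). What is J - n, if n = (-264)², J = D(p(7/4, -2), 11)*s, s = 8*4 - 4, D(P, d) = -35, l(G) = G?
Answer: -70676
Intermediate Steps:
p(R, k) = 2
s = 28 (s = 32 - 4 = 28)
J = -980 (J = -35*28 = -980)
n = 69696
J - n = -980 - 1*69696 = -980 - 69696 = -70676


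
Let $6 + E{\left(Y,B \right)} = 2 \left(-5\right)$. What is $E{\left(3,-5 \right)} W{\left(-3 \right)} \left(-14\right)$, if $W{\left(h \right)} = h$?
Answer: $-672$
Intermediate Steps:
$E{\left(Y,B \right)} = -16$ ($E{\left(Y,B \right)} = -6 + 2 \left(-5\right) = -6 - 10 = -16$)
$E{\left(3,-5 \right)} W{\left(-3 \right)} \left(-14\right) = \left(-16\right) \left(-3\right) \left(-14\right) = 48 \left(-14\right) = -672$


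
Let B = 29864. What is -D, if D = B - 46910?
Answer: 17046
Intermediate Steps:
D = -17046 (D = 29864 - 46910 = -17046)
-D = -1*(-17046) = 17046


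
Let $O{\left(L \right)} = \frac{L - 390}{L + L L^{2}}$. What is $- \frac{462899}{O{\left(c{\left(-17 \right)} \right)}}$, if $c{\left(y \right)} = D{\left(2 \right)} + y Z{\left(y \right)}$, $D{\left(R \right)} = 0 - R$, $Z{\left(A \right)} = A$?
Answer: $\frac{10943020310810}{103} \approx 1.0624 \cdot 10^{11}$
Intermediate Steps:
$D{\left(R \right)} = - R$
$c{\left(y \right)} = -2 + y^{2}$ ($c{\left(y \right)} = \left(-1\right) 2 + y y = -2 + y^{2}$)
$O{\left(L \right)} = \frac{-390 + L}{L + L^{3}}$
$- \frac{462899}{O{\left(c{\left(-17 \right)} \right)}} = - \frac{462899}{\frac{1}{\left(-2 + \left(-17\right)^{2}\right) + \left(-2 + \left(-17\right)^{2}\right)^{3}} \left(-390 - \left(2 - \left(-17\right)^{2}\right)\right)} = - \frac{462899}{\frac{1}{\left(-2 + 289\right) + \left(-2 + 289\right)^{3}} \left(-390 + \left(-2 + 289\right)\right)} = - \frac{462899}{\frac{1}{287 + 287^{3}} \left(-390 + 287\right)} = - \frac{462899}{\frac{1}{287 + 23639903} \left(-103\right)} = - \frac{462899}{\frac{1}{23640190} \left(-103\right)} = - \frac{462899}{- \frac{103}{23640190}} = \left(-462899\right) \left(- \frac{23640190}{103}\right) = \frac{10943020310810}{103}$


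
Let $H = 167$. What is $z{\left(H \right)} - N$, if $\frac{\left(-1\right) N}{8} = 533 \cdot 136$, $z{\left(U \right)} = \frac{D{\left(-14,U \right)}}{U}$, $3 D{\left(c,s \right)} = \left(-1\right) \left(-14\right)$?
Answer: $\frac{290531918}{501} \approx 5.799 \cdot 10^{5}$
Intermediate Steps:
$D{\left(c,s \right)} = \frac{14}{3}$ ($D{\left(c,s \right)} = \frac{\left(-1\right) \left(-14\right)}{3} = \frac{1}{3} \cdot 14 = \frac{14}{3}$)
$z{\left(U \right)} = \frac{14}{3 U}$
$N = -579904$ ($N = - 8 \cdot 533 \cdot 136 = \left(-8\right) 72488 = -579904$)
$z{\left(H \right)} - N = \frac{14}{3 \cdot 167} - -579904 = \frac{14}{3} \cdot \frac{1}{167} + 579904 = \frac{14}{501} + 579904 = \frac{290531918}{501}$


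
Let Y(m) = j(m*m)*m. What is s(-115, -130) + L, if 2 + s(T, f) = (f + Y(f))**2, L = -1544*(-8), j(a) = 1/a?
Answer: 494358801/16900 ≈ 29252.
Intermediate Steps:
j(a) = 1/a
L = 12352
Y(m) = 1/m (Y(m) = m/((m*m)) = m/(m**2) = m/m**2 = 1/m)
s(T, f) = -2 + (f + 1/f)**2
s(-115, -130) + L = (1 + (-130)**4)/(-130)**2 + 12352 = (1 + 285610000)/16900 + 12352 = (1/16900)*285610001 + 12352 = 285610001/16900 + 12352 = 494358801/16900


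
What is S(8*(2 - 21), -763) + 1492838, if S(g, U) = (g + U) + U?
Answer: 1491160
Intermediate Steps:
S(g, U) = g + 2*U (S(g, U) = (U + g) + U = g + 2*U)
S(8*(2 - 21), -763) + 1492838 = (8*(2 - 21) + 2*(-763)) + 1492838 = (8*(-19) - 1526) + 1492838 = (-152 - 1526) + 1492838 = -1678 + 1492838 = 1491160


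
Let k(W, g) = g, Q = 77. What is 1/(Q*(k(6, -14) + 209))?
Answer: 1/15015 ≈ 6.6600e-5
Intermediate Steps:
1/(Q*(k(6, -14) + 209)) = 1/(77*(-14 + 209)) = 1/(77*195) = 1/15015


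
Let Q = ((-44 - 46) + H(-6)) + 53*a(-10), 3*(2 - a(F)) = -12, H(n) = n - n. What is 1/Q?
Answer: 1/228 ≈ 0.0043860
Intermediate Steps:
H(n) = 0
a(F) = 6 (a(F) = 2 - 1/3*(-12) = 2 + 4 = 6)
Q = 228 (Q = ((-44 - 46) + 0) + 53*6 = (-90 + 0) + 318 = -90 + 318 = 228)
1/Q = 1/228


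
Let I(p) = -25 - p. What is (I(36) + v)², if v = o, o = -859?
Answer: 846400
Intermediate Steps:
v = -859
(I(36) + v)² = ((-25 - 1*36) - 859)² = ((-25 - 36) - 859)² = (-61 - 859)² = (-920)² = 846400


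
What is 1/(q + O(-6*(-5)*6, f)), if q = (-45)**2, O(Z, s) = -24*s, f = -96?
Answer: 1/4329 ≈ 0.00023100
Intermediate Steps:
q = 2025
1/(q + O(-6*(-5)*6, f)) = 1/(2025 - 24*(-96)) = 1/(2025 + 2304) = 1/4329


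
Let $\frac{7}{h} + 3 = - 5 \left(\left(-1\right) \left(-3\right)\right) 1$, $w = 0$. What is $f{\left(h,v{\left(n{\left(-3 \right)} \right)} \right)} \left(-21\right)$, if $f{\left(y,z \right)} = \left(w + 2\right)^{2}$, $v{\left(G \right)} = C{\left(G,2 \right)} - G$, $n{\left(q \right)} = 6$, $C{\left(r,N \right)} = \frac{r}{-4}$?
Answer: $-84$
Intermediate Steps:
$C{\left(r,N \right)} = - \frac{r}{4}$ ($C{\left(r,N \right)} = r \left(- \frac{1}{4}\right) = - \frac{r}{4}$)
$v{\left(G \right)} = - \frac{5 G}{4}$ ($v{\left(G \right)} = - \frac{G}{4} - G = - \frac{5 G}{4}$)
$h = - \frac{7}{18}$ ($h = \frac{7}{-3 + - 5 \left(\left(-1\right) \left(-3\right)\right) 1} = \frac{7}{-3 + \left(-5\right) 3 \cdot 1} = \frac{7}{-3 - 15} = \frac{7}{-18} = 7 \left(- \frac{1}{18}\right) = - \frac{7}{18} \approx -0.38889$)
$f{\left(y,z \right)} = 4$ ($f{\left(y,z \right)} = \left(0 + 2\right)^{2} = 2^{2} = 4$)
$f{\left(h,v{\left(n{\left(-3 \right)} \right)} \right)} \left(-21\right) = 4 \left(-21\right) = -84$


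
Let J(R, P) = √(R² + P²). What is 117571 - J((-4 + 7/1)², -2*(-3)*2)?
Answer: 117556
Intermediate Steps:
J(R, P) = √(P² + R²)
117571 - J((-4 + 7/1)², -2*(-3)*2) = 117571 - √((-2*(-3)*2)² + ((-4 + 7/1)²)²) = 117571 - √((6*2)² + ((-4 + 7*1)²)²) = 117571 - √(12² + ((-4 + 7)²)²) = 117571 - √(144 + (3²)²) = 117571 - √(144 + 9²) = 117571 - √(144 + 81) = 117571 - √225 = 117571 - 1*15 = 117571 - 15 = 117556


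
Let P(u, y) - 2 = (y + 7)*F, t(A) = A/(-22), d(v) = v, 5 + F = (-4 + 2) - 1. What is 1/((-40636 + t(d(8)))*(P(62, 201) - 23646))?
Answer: 11/11312676000 ≈ 9.7236e-10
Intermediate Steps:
F = -8 (F = -5 + ((-4 + 2) - 1) = -5 + (-2 - 1) = -5 - 3 = -8)
t(A) = -A/22 (t(A) = A*(-1/22) = -A/22)
P(u, y) = -54 - 8*y (P(u, y) = 2 + (y + 7)*(-8) = 2 + (7 + y)*(-8) = 2 + (-56 - 8*y) = -54 - 8*y)
1/((-40636 + t(d(8)))*(P(62, 201) - 23646)) = 1/((-40636 - 1/22*8)*((-54 - 8*201) - 23646)) = 1/((-40636 - 4/11)*((-54 - 1608) - 23646)) = 1/(-447000*(-1662 - 23646)/11) = 1/(-447000/11*(-25308)) = 1/(11312676000/11) = 11/11312676000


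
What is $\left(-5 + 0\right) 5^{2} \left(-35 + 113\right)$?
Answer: $-9750$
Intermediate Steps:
$\left(-5 + 0\right) 5^{2} \left(-35 + 113\right) = \left(-5\right) 25 \cdot 78 = \left(-125\right) 78 = -9750$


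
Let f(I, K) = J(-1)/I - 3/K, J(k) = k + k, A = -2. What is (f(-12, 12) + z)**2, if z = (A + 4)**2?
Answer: 2209/144 ≈ 15.340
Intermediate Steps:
z = 4 (z = (-2 + 4)**2 = 2**2 = 4)
J(k) = 2*k
f(I, K) = -3/K - 2/I (f(I, K) = (2*(-1))/I - 3/K = -2/I - 3/K = -3/K - 2/I)
(f(-12, 12) + z)**2 = ((-3/12 - 2/(-12)) + 4)**2 = ((-3*1/12 - 2*(-1/12)) + 4)**2 = ((-1/4 + 1/6) + 4)**2 = (-1/12 + 4)**2 = (47/12)**2 = 2209/144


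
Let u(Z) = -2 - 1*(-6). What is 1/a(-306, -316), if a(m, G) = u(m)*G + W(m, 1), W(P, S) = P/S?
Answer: -1/1570 ≈ -0.00063694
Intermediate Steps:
u(Z) = 4 (u(Z) = -2 + 6 = 4)
a(m, G) = m + 4*G (a(m, G) = 4*G + m/1 = 4*G + m*1 = 4*G + m = m + 4*G)
1/a(-306, -316) = 1/(-306 + 4*(-316)) = 1/(-306 - 1264) = 1/(-1570) = -1/1570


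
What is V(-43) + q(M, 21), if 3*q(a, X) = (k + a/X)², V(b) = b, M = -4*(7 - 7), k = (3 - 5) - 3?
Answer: -104/3 ≈ -34.667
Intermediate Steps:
k = -5 (k = -2 - 3 = -5)
M = 0 (M = -4*0 = 0)
q(a, X) = (-5 + a/X)²/3
V(-43) + q(M, 21) = -43 + (⅓)*(0 - 5*21)²/21² = -43 + (⅓)*(1/441)*(0 - 105)² = -43 + (⅓)*(1/441)*(-105)² = -43 + (⅓)*(1/441)*11025 = -43 + 25/3 = -104/3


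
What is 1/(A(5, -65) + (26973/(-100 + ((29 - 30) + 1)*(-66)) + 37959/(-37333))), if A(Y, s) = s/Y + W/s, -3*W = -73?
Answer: -145598700/41367666731 ≈ -0.0035196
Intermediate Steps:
W = 73/3 (W = -⅓*(-73) = 73/3 ≈ 24.333)
A(Y, s) = 73/(3*s) + s/Y (A(Y, s) = s/Y + 73/(3*s) = 73/(3*s) + s/Y)
1/(A(5, -65) + (26973/(-100 + ((29 - 30) + 1)*(-66)) + 37959/(-37333))) = 1/(((73/3)/(-65) - 65/5) + (26973/(-100 + ((29 - 30) + 1)*(-66)) + 37959/(-37333))) = 1/(((73/3)*(-1/65) - 65*⅕) + (26973/(-100 + (-1 + 1)*(-66)) + 37959*(-1/37333))) = 1/((-73/195 - 13) + (26973/(-100 + 0*(-66)) - 37959/37333)) = 1/(-2608/195 + (26973/(-100 + 0) - 37959/37333)) = 1/(-2608/195 + (26973/(-100) - 37959/37333)) = 1/(-2608/195 + (26973*(-1/100) - 37959/37333)) = 1/(-2608/195 + (-26973/100 - 37959/37333)) = 1/(-2608/195 - 1010778909/3733300) = 1/(-41367666731/145598700) = -145598700/41367666731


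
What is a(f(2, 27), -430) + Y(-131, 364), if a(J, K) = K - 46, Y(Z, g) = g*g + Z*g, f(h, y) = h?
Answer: 84336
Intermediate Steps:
Y(Z, g) = g² + Z*g
a(J, K) = -46 + K
a(f(2, 27), -430) + Y(-131, 364) = (-46 - 430) + 364*(-131 + 364) = -476 + 364*233 = -476 + 84812 = 84336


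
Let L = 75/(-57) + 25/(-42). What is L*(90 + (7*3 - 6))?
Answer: -7625/38 ≈ -200.66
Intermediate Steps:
L = -1525/798 (L = 75*(-1/57) + 25*(-1/42) = -25/19 - 25/42 = -1525/798 ≈ -1.9110)
L*(90 + (7*3 - 6)) = -1525*(90 + (7*3 - 6))/798 = -1525*(90 + (21 - 6))/798 = -1525*(90 + 15)/798 = -1525/798*105 = -7625/38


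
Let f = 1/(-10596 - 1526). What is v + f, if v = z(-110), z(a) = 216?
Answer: 2618351/12122 ≈ 216.00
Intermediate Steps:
v = 216
f = -1/12122 (f = 1/(-12122) = -1/12122 ≈ -8.2495e-5)
v + f = 216 - 1/12122 = 2618351/12122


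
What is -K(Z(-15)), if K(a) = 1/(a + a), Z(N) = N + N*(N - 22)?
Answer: -1/1080 ≈ -0.00092593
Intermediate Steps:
Z(N) = N + N*(-22 + N)
K(a) = 1/(2*a)
-K(Z(-15)) = -1/(2*((-15*(-21 - 15)))) = -1/(2*((-15*(-36)))) = -1/(2*540) = -1*1/1080 = -1/1080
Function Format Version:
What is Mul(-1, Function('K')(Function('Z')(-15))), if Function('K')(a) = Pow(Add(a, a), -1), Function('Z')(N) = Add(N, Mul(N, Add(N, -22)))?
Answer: Rational(-1, 1080) ≈ -0.00092593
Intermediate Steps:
Function('Z')(N) = Add(N, Mul(N, Add(-22, N)))
Function('K')(a) = Mul(Rational(1, 2), Pow(a, -1)) (Function('K')(a) = Pow(Mul(2, a), -1) = Mul(Rational(1, 2), Pow(a, -1)))
Mul(-1, Function('K')(Function('Z')(-15))) = Mul(-1, Mul(Rational(1, 2), Pow(Mul(-15, Add(-21, -15)), -1))) = Mul(-1, Mul(Rational(1, 2), Pow(Mul(-15, -36), -1))) = Mul(-1, Mul(Rational(1, 2), Pow(540, -1))) = Mul(-1, Mul(Rational(1, 2), Rational(1, 540))) = Mul(-1, Rational(1, 1080)) = Rational(-1, 1080)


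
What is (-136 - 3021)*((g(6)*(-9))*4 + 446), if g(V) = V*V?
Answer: 2683450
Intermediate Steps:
g(V) = V²
(-136 - 3021)*((g(6)*(-9))*4 + 446) = (-136 - 3021)*((6²*(-9))*4 + 446) = -3157*((36*(-9))*4 + 446) = -3157*(-324*4 + 446) = -3157*(-1296 + 446) = -3157*(-850) = 2683450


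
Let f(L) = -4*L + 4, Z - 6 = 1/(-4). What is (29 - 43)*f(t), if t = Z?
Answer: 266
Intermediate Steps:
Z = 23/4 (Z = 6 + 1/(-4) = 6 - 1/4 = 23/4 ≈ 5.7500)
t = 23/4 ≈ 5.7500
f(L) = 4 - 4*L
(29 - 43)*f(t) = (29 - 43)*(4 - 4*23/4) = -14*(4 - 23) = -14*(-19) = 266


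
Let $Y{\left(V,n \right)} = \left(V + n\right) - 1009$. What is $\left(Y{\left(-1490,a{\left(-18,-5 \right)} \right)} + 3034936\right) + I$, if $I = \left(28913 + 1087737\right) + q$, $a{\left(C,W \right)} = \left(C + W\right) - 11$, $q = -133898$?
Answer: $4015155$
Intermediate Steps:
$a{\left(C,W \right)} = -11 + C + W$
$Y{\left(V,n \right)} = -1009 + V + n$
$I = 982752$ ($I = \left(28913 + 1087737\right) - 133898 = 1116650 - 133898 = 982752$)
$\left(Y{\left(-1490,a{\left(-18,-5 \right)} \right)} + 3034936\right) + I = \left(\left(-1009 - 1490 - 34\right) + 3034936\right) + 982752 = \left(-2533 + 3034936\right) + 982752 = 3032403 + 982752 = 4015155$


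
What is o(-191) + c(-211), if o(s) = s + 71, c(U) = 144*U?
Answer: -30504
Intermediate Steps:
o(s) = 71 + s
o(-191) + c(-211) = (71 - 191) + 144*(-211) = -120 - 30384 = -30504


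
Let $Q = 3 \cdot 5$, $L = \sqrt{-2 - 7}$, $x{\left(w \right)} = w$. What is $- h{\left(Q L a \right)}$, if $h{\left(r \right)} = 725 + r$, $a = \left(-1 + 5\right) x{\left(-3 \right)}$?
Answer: $-725 + 540 i \approx -725.0 + 540.0 i$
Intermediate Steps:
$L = 3 i$ ($L = \sqrt{-9} = 3 i \approx 3.0 i$)
$Q = 15$
$a = -12$ ($a = \left(-1 + 5\right) \left(-3\right) = 4 \left(-3\right) = -12$)
$- h{\left(Q L a \right)} = - (725 + 15 \cdot 3 i \left(-12\right)) = - (725 + 45 i \left(-12\right)) = - (725 - 540 i) = -725 + 540 i$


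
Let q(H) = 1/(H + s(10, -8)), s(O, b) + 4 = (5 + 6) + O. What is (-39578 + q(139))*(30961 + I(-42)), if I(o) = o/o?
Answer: -95582279327/78 ≈ -1.2254e+9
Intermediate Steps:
I(o) = 1
s(O, b) = 7 + O (s(O, b) = -4 + ((5 + 6) + O) = -4 + (11 + O) = 7 + O)
q(H) = 1/(17 + H) (q(H) = 1/(H + (7 + 10)) = 1/(H + 17) = 1/(17 + H))
(-39578 + q(139))*(30961 + I(-42)) = (-39578 + 1/(17 + 139))*(30961 + 1) = (-39578 + 1/156)*30962 = -6174167/156*30962 = -95582279327/78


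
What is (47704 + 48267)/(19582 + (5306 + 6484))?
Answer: 95971/31372 ≈ 3.0591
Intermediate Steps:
(47704 + 48267)/(19582 + (5306 + 6484)) = 95971/(19582 + 11790) = 95971/31372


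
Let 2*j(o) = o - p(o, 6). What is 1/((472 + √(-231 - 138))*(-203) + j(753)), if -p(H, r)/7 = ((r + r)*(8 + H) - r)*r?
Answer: 9386/904477733 + 2436*I*√41/37083587053 ≈ 1.0377e-5 + 4.2062e-7*I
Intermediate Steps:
p(H, r) = -7*r*(-r + 2*r*(8 + H)) (p(H, r) = -7*((r + r)*(8 + H) - r)*r = -7*((2*r)*(8 + H) - r)*r = -7*(2*r*(8 + H) - r)*r = -7*(-r + 2*r*(8 + H))*r = -7*r*(-r + 2*r*(8 + H)))
j(o) = 1890 + 505*o/2 (j(o) = (o - 6²*(-105 - 14*o))/2 = (o - 36*(-105 - 14*o))/2 = (o - (-3780 - 504*o))/2 = (o + (3780 + 504*o))/2 = (3780 + 505*o)/2 = 1890 + 505*o/2)
1/((472 + √(-231 - 138))*(-203) + j(753)) = 1/((472 + √(-231 - 138))*(-203) + (1890 + (505/2)*753)) = 1/((472 + √(-369))*(-203) + (1890 + 380265/2)) = 1/((472 + 3*I*√41)*(-203) + 384045/2) = 1/((-95816 - 609*I*√41) + 384045/2) = 1/(192413/2 - 609*I*√41)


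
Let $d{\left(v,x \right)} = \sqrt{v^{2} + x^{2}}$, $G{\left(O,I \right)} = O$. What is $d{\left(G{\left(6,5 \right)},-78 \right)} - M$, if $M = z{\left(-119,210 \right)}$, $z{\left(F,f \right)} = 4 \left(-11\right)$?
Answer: $44 + 6 \sqrt{170} \approx 122.23$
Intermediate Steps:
$z{\left(F,f \right)} = -44$
$M = -44$
$d{\left(G{\left(6,5 \right)},-78 \right)} - M = \sqrt{6^{2} + \left(-78\right)^{2}} - -44 = \sqrt{36 + 6084} + 44 = \sqrt{6120} + 44 = 6 \sqrt{170} + 44 = 44 + 6 \sqrt{170}$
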